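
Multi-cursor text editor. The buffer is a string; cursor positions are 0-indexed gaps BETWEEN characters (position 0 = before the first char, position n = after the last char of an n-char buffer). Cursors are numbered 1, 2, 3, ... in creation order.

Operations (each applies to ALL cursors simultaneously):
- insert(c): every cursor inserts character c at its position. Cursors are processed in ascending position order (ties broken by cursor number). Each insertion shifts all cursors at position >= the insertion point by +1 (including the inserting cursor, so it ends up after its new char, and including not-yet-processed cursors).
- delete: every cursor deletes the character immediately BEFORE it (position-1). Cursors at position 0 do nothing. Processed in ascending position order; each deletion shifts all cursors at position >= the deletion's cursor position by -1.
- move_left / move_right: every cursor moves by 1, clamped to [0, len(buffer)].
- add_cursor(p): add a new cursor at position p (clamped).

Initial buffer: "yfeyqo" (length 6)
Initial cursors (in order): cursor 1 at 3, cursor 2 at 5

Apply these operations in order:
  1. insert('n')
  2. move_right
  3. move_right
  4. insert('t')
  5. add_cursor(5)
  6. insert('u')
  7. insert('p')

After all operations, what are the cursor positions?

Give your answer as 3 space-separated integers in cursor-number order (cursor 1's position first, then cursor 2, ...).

After op 1 (insert('n')): buffer="yfenyqno" (len 8), cursors c1@4 c2@7, authorship ...1..2.
After op 2 (move_right): buffer="yfenyqno" (len 8), cursors c1@5 c2@8, authorship ...1..2.
After op 3 (move_right): buffer="yfenyqno" (len 8), cursors c1@6 c2@8, authorship ...1..2.
After op 4 (insert('t')): buffer="yfenyqtnot" (len 10), cursors c1@7 c2@10, authorship ...1..12.2
After op 5 (add_cursor(5)): buffer="yfenyqtnot" (len 10), cursors c3@5 c1@7 c2@10, authorship ...1..12.2
After op 6 (insert('u')): buffer="yfenyuqtunotu" (len 13), cursors c3@6 c1@9 c2@13, authorship ...1.3.112.22
After op 7 (insert('p')): buffer="yfenyupqtupnotup" (len 16), cursors c3@7 c1@11 c2@16, authorship ...1.33.1112.222

Answer: 11 16 7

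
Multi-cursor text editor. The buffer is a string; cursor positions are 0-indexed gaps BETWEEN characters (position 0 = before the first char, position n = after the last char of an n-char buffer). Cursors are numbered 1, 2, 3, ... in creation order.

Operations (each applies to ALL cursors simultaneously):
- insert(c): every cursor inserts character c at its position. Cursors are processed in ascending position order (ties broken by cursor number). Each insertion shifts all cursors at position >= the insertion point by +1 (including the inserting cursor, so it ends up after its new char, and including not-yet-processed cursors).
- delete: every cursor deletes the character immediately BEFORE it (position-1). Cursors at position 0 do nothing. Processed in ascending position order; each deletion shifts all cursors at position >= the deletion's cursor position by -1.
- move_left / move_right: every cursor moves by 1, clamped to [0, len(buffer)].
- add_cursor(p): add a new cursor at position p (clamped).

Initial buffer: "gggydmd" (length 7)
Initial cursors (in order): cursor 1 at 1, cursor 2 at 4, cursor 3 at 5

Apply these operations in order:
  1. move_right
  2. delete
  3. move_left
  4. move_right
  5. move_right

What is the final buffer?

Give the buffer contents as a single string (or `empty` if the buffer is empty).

After op 1 (move_right): buffer="gggydmd" (len 7), cursors c1@2 c2@5 c3@6, authorship .......
After op 2 (delete): buffer="ggyd" (len 4), cursors c1@1 c2@3 c3@3, authorship ....
After op 3 (move_left): buffer="ggyd" (len 4), cursors c1@0 c2@2 c3@2, authorship ....
After op 4 (move_right): buffer="ggyd" (len 4), cursors c1@1 c2@3 c3@3, authorship ....
After op 5 (move_right): buffer="ggyd" (len 4), cursors c1@2 c2@4 c3@4, authorship ....

Answer: ggyd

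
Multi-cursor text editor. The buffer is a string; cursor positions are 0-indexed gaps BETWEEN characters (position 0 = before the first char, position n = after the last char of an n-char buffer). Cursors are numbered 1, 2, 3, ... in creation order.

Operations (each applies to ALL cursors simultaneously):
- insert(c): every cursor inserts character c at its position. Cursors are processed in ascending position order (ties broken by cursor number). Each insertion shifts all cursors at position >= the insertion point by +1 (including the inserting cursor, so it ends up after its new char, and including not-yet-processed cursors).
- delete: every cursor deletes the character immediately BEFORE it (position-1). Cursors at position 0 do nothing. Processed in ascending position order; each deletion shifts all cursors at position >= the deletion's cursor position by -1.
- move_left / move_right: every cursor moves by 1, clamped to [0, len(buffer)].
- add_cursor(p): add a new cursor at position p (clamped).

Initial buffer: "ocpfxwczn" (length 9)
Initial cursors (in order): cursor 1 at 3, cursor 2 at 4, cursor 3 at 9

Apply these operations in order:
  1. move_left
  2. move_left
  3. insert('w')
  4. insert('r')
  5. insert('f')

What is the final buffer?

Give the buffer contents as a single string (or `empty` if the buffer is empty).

After op 1 (move_left): buffer="ocpfxwczn" (len 9), cursors c1@2 c2@3 c3@8, authorship .........
After op 2 (move_left): buffer="ocpfxwczn" (len 9), cursors c1@1 c2@2 c3@7, authorship .........
After op 3 (insert('w')): buffer="owcwpfxwcwzn" (len 12), cursors c1@2 c2@4 c3@10, authorship .1.2.....3..
After op 4 (insert('r')): buffer="owrcwrpfxwcwrzn" (len 15), cursors c1@3 c2@6 c3@13, authorship .11.22.....33..
After op 5 (insert('f')): buffer="owrfcwrfpfxwcwrfzn" (len 18), cursors c1@4 c2@8 c3@16, authorship .111.222.....333..

Answer: owrfcwrfpfxwcwrfzn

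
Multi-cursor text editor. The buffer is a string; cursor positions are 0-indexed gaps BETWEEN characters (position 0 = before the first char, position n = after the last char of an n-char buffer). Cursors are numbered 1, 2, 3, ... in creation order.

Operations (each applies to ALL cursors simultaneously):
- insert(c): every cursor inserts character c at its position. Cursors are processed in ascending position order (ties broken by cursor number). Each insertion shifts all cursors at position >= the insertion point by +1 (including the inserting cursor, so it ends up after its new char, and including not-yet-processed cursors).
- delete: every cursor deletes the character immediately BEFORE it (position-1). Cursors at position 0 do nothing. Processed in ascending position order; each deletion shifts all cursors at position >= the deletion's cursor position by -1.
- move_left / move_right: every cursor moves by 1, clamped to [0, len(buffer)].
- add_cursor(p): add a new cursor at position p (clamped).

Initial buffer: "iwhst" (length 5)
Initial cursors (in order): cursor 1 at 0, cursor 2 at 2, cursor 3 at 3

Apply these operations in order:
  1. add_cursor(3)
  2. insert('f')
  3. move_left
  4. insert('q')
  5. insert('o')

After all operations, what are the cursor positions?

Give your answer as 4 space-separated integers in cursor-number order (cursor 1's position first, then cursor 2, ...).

After op 1 (add_cursor(3)): buffer="iwhst" (len 5), cursors c1@0 c2@2 c3@3 c4@3, authorship .....
After op 2 (insert('f')): buffer="fiwfhffst" (len 9), cursors c1@1 c2@4 c3@7 c4@7, authorship 1..2.34..
After op 3 (move_left): buffer="fiwfhffst" (len 9), cursors c1@0 c2@3 c3@6 c4@6, authorship 1..2.34..
After op 4 (insert('q')): buffer="qfiwqfhfqqfst" (len 13), cursors c1@1 c2@5 c3@10 c4@10, authorship 11..22.3344..
After op 5 (insert('o')): buffer="qofiwqofhfqqoofst" (len 17), cursors c1@2 c2@7 c3@14 c4@14, authorship 111..222.334344..

Answer: 2 7 14 14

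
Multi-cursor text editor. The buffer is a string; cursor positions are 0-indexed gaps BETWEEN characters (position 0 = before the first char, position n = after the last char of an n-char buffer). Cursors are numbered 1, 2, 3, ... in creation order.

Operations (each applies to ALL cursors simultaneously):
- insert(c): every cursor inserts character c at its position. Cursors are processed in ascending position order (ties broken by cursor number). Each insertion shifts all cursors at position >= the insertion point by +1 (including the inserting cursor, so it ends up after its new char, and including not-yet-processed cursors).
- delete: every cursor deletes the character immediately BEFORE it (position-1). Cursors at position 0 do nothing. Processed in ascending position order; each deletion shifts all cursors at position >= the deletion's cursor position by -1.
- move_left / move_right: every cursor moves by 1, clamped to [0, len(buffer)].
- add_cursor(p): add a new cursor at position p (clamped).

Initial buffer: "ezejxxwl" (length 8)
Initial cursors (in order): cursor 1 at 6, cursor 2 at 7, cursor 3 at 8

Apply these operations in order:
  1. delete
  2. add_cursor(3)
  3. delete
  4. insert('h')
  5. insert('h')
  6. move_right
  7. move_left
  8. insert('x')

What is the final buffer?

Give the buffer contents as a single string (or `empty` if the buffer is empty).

After op 1 (delete): buffer="ezejx" (len 5), cursors c1@5 c2@5 c3@5, authorship .....
After op 2 (add_cursor(3)): buffer="ezejx" (len 5), cursors c4@3 c1@5 c2@5 c3@5, authorship .....
After op 3 (delete): buffer="e" (len 1), cursors c1@1 c2@1 c3@1 c4@1, authorship .
After op 4 (insert('h')): buffer="ehhhh" (len 5), cursors c1@5 c2@5 c3@5 c4@5, authorship .1234
After op 5 (insert('h')): buffer="ehhhhhhhh" (len 9), cursors c1@9 c2@9 c3@9 c4@9, authorship .12341234
After op 6 (move_right): buffer="ehhhhhhhh" (len 9), cursors c1@9 c2@9 c3@9 c4@9, authorship .12341234
After op 7 (move_left): buffer="ehhhhhhhh" (len 9), cursors c1@8 c2@8 c3@8 c4@8, authorship .12341234
After op 8 (insert('x')): buffer="ehhhhhhhxxxxh" (len 13), cursors c1@12 c2@12 c3@12 c4@12, authorship .123412312344

Answer: ehhhhhhhxxxxh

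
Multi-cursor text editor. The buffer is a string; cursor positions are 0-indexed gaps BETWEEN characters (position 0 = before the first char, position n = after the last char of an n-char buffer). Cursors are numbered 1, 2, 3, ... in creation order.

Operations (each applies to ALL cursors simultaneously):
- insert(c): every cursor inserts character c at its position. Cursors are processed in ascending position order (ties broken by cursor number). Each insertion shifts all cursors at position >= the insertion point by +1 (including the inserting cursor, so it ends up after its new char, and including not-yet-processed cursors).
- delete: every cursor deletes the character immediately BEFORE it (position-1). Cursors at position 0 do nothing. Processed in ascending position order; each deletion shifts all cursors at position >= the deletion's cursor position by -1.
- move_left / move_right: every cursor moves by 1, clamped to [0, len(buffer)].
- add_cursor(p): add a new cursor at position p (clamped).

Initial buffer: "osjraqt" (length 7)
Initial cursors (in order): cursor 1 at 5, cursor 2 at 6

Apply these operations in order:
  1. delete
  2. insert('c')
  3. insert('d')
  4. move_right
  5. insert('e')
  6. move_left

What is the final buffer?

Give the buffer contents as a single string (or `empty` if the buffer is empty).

Answer: osjrccddtee

Derivation:
After op 1 (delete): buffer="osjrt" (len 5), cursors c1@4 c2@4, authorship .....
After op 2 (insert('c')): buffer="osjrcct" (len 7), cursors c1@6 c2@6, authorship ....12.
After op 3 (insert('d')): buffer="osjrccddt" (len 9), cursors c1@8 c2@8, authorship ....1212.
After op 4 (move_right): buffer="osjrccddt" (len 9), cursors c1@9 c2@9, authorship ....1212.
After op 5 (insert('e')): buffer="osjrccddtee" (len 11), cursors c1@11 c2@11, authorship ....1212.12
After op 6 (move_left): buffer="osjrccddtee" (len 11), cursors c1@10 c2@10, authorship ....1212.12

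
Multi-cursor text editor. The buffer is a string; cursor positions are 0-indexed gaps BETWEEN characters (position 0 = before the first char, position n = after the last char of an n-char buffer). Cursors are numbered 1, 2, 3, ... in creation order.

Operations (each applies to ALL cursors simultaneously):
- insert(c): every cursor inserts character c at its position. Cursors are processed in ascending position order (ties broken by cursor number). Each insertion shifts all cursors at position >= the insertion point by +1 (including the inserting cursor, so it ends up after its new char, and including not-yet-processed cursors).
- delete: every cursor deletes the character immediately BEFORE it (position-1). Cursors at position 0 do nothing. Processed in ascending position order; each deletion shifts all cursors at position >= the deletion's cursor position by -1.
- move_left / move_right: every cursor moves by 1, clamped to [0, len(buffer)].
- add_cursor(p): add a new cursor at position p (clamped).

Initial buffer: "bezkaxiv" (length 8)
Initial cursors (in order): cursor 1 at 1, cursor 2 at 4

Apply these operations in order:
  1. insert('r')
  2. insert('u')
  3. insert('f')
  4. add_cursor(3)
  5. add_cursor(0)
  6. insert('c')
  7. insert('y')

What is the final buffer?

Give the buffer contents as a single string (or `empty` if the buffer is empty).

After op 1 (insert('r')): buffer="brezkraxiv" (len 10), cursors c1@2 c2@6, authorship .1...2....
After op 2 (insert('u')): buffer="bruezkruaxiv" (len 12), cursors c1@3 c2@8, authorship .11...22....
After op 3 (insert('f')): buffer="brufezkrufaxiv" (len 14), cursors c1@4 c2@10, authorship .111...222....
After op 4 (add_cursor(3)): buffer="brufezkrufaxiv" (len 14), cursors c3@3 c1@4 c2@10, authorship .111...222....
After op 5 (add_cursor(0)): buffer="brufezkrufaxiv" (len 14), cursors c4@0 c3@3 c1@4 c2@10, authorship .111...222....
After op 6 (insert('c')): buffer="cbrucfcezkrufcaxiv" (len 18), cursors c4@1 c3@5 c1@7 c2@14, authorship 4.11311...2222....
After op 7 (insert('y')): buffer="cybrucyfcyezkrufcyaxiv" (len 22), cursors c4@2 c3@7 c1@10 c2@18, authorship 44.1133111...22222....

Answer: cybrucyfcyezkrufcyaxiv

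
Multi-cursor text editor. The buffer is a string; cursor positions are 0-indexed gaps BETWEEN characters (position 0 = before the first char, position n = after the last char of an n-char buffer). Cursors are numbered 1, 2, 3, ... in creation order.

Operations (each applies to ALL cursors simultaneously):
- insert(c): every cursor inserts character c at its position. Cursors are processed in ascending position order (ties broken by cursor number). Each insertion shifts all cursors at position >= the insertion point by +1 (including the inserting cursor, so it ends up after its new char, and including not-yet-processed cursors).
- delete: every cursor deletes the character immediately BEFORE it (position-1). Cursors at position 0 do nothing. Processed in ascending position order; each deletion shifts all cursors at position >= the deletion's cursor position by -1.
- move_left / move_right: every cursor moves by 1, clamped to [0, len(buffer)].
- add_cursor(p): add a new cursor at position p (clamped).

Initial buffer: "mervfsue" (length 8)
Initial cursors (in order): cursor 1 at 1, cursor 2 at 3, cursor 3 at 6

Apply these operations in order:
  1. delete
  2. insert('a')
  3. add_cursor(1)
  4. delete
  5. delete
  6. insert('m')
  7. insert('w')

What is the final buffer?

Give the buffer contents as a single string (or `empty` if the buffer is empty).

After op 1 (delete): buffer="evfue" (len 5), cursors c1@0 c2@1 c3@3, authorship .....
After op 2 (insert('a')): buffer="aeavfaue" (len 8), cursors c1@1 c2@3 c3@6, authorship 1.2..3..
After op 3 (add_cursor(1)): buffer="aeavfaue" (len 8), cursors c1@1 c4@1 c2@3 c3@6, authorship 1.2..3..
After op 4 (delete): buffer="evfue" (len 5), cursors c1@0 c4@0 c2@1 c3@3, authorship .....
After op 5 (delete): buffer="vue" (len 3), cursors c1@0 c2@0 c4@0 c3@1, authorship ...
After op 6 (insert('m')): buffer="mmmvmue" (len 7), cursors c1@3 c2@3 c4@3 c3@5, authorship 124.3..
After op 7 (insert('w')): buffer="mmmwwwvmwue" (len 11), cursors c1@6 c2@6 c4@6 c3@9, authorship 124124.33..

Answer: mmmwwwvmwue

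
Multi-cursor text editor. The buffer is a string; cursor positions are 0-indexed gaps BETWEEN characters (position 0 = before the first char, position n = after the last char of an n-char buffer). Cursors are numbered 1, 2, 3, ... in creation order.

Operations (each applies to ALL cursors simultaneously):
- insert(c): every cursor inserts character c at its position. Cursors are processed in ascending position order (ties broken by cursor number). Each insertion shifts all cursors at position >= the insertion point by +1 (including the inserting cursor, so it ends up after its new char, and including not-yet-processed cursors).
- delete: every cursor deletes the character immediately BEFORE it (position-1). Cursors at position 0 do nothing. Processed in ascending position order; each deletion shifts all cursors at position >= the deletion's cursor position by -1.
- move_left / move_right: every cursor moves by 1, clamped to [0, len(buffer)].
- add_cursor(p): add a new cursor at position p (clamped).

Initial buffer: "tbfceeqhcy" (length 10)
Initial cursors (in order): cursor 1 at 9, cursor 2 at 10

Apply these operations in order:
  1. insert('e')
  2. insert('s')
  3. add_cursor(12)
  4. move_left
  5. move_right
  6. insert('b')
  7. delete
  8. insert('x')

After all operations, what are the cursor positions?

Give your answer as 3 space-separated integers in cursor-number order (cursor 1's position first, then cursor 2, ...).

After op 1 (insert('e')): buffer="tbfceeqhceye" (len 12), cursors c1@10 c2@12, authorship .........1.2
After op 2 (insert('s')): buffer="tbfceeqhcesyes" (len 14), cursors c1@11 c2@14, authorship .........11.22
After op 3 (add_cursor(12)): buffer="tbfceeqhcesyes" (len 14), cursors c1@11 c3@12 c2@14, authorship .........11.22
After op 4 (move_left): buffer="tbfceeqhcesyes" (len 14), cursors c1@10 c3@11 c2@13, authorship .........11.22
After op 5 (move_right): buffer="tbfceeqhcesyes" (len 14), cursors c1@11 c3@12 c2@14, authorship .........11.22
After op 6 (insert('b')): buffer="tbfceeqhcesbybesb" (len 17), cursors c1@12 c3@14 c2@17, authorship .........111.3222
After op 7 (delete): buffer="tbfceeqhcesyes" (len 14), cursors c1@11 c3@12 c2@14, authorship .........11.22
After op 8 (insert('x')): buffer="tbfceeqhcesxyxesx" (len 17), cursors c1@12 c3@14 c2@17, authorship .........111.3222

Answer: 12 17 14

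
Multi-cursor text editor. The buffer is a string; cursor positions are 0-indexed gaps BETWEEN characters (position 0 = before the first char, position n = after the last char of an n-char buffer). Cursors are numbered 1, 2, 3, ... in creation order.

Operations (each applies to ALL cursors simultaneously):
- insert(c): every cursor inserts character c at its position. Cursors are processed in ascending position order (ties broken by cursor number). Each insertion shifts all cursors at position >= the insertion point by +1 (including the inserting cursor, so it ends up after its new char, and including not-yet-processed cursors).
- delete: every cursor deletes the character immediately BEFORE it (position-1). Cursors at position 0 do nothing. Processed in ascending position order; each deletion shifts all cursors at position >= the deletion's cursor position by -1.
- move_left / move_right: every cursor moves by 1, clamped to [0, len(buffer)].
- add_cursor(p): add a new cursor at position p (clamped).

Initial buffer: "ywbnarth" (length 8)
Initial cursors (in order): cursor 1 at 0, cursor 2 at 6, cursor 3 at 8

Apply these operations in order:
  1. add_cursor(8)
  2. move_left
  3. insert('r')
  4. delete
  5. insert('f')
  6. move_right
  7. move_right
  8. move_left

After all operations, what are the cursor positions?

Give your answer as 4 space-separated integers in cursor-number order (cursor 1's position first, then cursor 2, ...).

After op 1 (add_cursor(8)): buffer="ywbnarth" (len 8), cursors c1@0 c2@6 c3@8 c4@8, authorship ........
After op 2 (move_left): buffer="ywbnarth" (len 8), cursors c1@0 c2@5 c3@7 c4@7, authorship ........
After op 3 (insert('r')): buffer="rywbnarrtrrh" (len 12), cursors c1@1 c2@7 c3@11 c4@11, authorship 1.....2..34.
After op 4 (delete): buffer="ywbnarth" (len 8), cursors c1@0 c2@5 c3@7 c4@7, authorship ........
After op 5 (insert('f')): buffer="fywbnafrtffh" (len 12), cursors c1@1 c2@7 c3@11 c4@11, authorship 1.....2..34.
After op 6 (move_right): buffer="fywbnafrtffh" (len 12), cursors c1@2 c2@8 c3@12 c4@12, authorship 1.....2..34.
After op 7 (move_right): buffer="fywbnafrtffh" (len 12), cursors c1@3 c2@9 c3@12 c4@12, authorship 1.....2..34.
After op 8 (move_left): buffer="fywbnafrtffh" (len 12), cursors c1@2 c2@8 c3@11 c4@11, authorship 1.....2..34.

Answer: 2 8 11 11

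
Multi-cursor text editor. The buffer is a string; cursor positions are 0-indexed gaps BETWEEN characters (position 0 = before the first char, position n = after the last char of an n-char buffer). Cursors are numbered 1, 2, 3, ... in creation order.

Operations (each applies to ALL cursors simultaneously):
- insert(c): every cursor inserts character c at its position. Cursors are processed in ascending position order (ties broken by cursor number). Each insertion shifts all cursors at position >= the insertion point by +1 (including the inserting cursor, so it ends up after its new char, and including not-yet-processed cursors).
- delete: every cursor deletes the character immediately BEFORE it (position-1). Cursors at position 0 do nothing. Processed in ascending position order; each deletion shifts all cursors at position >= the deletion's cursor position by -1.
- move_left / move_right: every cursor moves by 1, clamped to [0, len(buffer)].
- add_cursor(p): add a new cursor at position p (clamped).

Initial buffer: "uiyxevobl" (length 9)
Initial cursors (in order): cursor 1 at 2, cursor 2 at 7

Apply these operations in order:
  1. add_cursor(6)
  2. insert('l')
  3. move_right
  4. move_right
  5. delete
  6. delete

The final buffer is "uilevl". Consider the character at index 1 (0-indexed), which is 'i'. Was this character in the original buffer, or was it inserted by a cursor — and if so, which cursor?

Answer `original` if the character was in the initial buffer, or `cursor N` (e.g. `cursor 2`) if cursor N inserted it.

Answer: original

Derivation:
After op 1 (add_cursor(6)): buffer="uiyxevobl" (len 9), cursors c1@2 c3@6 c2@7, authorship .........
After op 2 (insert('l')): buffer="uilyxevlolbl" (len 12), cursors c1@3 c3@8 c2@10, authorship ..1....3.2..
After op 3 (move_right): buffer="uilyxevlolbl" (len 12), cursors c1@4 c3@9 c2@11, authorship ..1....3.2..
After op 4 (move_right): buffer="uilyxevlolbl" (len 12), cursors c1@5 c3@10 c2@12, authorship ..1....3.2..
After op 5 (delete): buffer="uilyevlob" (len 9), cursors c1@4 c3@8 c2@9, authorship ..1...3..
After op 6 (delete): buffer="uilevl" (len 6), cursors c1@3 c2@6 c3@6, authorship ..1..3
Authorship (.=original, N=cursor N): . . 1 . . 3
Index 1: author = original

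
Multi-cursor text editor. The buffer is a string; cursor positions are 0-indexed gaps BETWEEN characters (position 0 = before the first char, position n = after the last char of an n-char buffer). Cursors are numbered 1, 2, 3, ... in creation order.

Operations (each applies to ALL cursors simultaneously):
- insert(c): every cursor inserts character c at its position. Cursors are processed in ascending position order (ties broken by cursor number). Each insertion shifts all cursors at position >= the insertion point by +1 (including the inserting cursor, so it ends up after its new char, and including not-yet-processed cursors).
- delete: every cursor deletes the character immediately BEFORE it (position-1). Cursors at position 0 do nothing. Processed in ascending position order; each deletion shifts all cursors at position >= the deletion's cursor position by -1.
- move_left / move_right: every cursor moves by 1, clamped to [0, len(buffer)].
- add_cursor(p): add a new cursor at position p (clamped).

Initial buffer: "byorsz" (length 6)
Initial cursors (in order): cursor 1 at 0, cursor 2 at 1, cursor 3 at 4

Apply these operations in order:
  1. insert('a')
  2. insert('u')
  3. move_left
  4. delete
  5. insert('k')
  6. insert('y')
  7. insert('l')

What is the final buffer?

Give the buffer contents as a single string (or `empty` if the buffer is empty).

Answer: kylubkyluyorkylusz

Derivation:
After op 1 (insert('a')): buffer="abayorasz" (len 9), cursors c1@1 c2@3 c3@7, authorship 1.2...3..
After op 2 (insert('u')): buffer="aubauyorausz" (len 12), cursors c1@2 c2@5 c3@10, authorship 11.22...33..
After op 3 (move_left): buffer="aubauyorausz" (len 12), cursors c1@1 c2@4 c3@9, authorship 11.22...33..
After op 4 (delete): buffer="ubuyorusz" (len 9), cursors c1@0 c2@2 c3@6, authorship 1.2...3..
After op 5 (insert('k')): buffer="kubkuyorkusz" (len 12), cursors c1@1 c2@4 c3@9, authorship 11.22...33..
After op 6 (insert('y')): buffer="kyubkyuyorkyusz" (len 15), cursors c1@2 c2@6 c3@12, authorship 111.222...333..
After op 7 (insert('l')): buffer="kylubkyluyorkylusz" (len 18), cursors c1@3 c2@8 c3@15, authorship 1111.2222...3333..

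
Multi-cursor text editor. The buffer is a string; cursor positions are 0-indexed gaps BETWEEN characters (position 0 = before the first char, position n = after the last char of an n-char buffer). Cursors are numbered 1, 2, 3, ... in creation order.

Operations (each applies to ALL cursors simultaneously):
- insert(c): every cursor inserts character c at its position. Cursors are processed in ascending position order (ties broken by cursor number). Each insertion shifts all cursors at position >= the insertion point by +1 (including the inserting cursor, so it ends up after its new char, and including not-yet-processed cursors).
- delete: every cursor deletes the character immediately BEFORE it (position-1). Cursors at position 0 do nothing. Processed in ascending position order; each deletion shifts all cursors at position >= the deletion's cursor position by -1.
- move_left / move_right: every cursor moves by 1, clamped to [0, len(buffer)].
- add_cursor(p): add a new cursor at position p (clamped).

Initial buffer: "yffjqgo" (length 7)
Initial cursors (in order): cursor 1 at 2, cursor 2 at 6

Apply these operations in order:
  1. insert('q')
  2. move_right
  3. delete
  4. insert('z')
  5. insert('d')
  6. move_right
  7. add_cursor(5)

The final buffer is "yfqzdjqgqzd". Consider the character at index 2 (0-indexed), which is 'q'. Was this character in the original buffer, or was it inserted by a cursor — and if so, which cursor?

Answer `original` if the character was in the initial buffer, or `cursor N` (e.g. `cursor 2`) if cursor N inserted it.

Answer: cursor 1

Derivation:
After op 1 (insert('q')): buffer="yfqfjqgqo" (len 9), cursors c1@3 c2@8, authorship ..1....2.
After op 2 (move_right): buffer="yfqfjqgqo" (len 9), cursors c1@4 c2@9, authorship ..1....2.
After op 3 (delete): buffer="yfqjqgq" (len 7), cursors c1@3 c2@7, authorship ..1...2
After op 4 (insert('z')): buffer="yfqzjqgqz" (len 9), cursors c1@4 c2@9, authorship ..11...22
After op 5 (insert('d')): buffer="yfqzdjqgqzd" (len 11), cursors c1@5 c2@11, authorship ..111...222
After op 6 (move_right): buffer="yfqzdjqgqzd" (len 11), cursors c1@6 c2@11, authorship ..111...222
After op 7 (add_cursor(5)): buffer="yfqzdjqgqzd" (len 11), cursors c3@5 c1@6 c2@11, authorship ..111...222
Authorship (.=original, N=cursor N): . . 1 1 1 . . . 2 2 2
Index 2: author = 1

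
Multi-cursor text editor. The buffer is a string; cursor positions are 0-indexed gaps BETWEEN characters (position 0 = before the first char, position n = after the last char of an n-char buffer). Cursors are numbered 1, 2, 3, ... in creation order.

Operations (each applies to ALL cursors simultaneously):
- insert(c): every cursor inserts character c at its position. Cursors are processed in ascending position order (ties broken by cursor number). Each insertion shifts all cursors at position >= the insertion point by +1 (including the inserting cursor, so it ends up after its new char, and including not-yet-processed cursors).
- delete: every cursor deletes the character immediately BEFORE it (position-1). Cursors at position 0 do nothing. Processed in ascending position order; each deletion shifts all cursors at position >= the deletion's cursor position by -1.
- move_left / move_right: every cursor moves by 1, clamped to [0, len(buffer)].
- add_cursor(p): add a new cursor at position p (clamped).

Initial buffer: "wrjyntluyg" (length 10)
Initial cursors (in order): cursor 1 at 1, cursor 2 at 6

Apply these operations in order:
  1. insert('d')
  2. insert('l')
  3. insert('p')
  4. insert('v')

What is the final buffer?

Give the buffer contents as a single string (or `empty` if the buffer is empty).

After op 1 (insert('d')): buffer="wdrjyntdluyg" (len 12), cursors c1@2 c2@8, authorship .1.....2....
After op 2 (insert('l')): buffer="wdlrjyntdlluyg" (len 14), cursors c1@3 c2@10, authorship .11.....22....
After op 3 (insert('p')): buffer="wdlprjyntdlpluyg" (len 16), cursors c1@4 c2@12, authorship .111.....222....
After op 4 (insert('v')): buffer="wdlpvrjyntdlpvluyg" (len 18), cursors c1@5 c2@14, authorship .1111.....2222....

Answer: wdlpvrjyntdlpvluyg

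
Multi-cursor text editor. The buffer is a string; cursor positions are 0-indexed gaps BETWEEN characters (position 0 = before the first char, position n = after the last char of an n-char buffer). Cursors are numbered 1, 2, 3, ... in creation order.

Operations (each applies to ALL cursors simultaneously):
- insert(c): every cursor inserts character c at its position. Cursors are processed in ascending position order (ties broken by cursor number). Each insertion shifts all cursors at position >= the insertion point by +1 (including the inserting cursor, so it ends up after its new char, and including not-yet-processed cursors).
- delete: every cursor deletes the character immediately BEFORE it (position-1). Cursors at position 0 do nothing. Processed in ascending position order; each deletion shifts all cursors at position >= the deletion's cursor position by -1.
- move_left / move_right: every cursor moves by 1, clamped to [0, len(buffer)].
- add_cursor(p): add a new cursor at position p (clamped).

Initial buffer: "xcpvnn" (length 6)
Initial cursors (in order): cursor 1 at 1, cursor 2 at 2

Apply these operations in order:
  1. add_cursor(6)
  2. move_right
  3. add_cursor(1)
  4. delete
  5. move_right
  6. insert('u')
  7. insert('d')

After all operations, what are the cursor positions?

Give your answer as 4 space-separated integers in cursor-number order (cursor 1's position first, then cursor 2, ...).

After op 1 (add_cursor(6)): buffer="xcpvnn" (len 6), cursors c1@1 c2@2 c3@6, authorship ......
After op 2 (move_right): buffer="xcpvnn" (len 6), cursors c1@2 c2@3 c3@6, authorship ......
After op 3 (add_cursor(1)): buffer="xcpvnn" (len 6), cursors c4@1 c1@2 c2@3 c3@6, authorship ......
After op 4 (delete): buffer="vn" (len 2), cursors c1@0 c2@0 c4@0 c3@2, authorship ..
After op 5 (move_right): buffer="vn" (len 2), cursors c1@1 c2@1 c4@1 c3@2, authorship ..
After op 6 (insert('u')): buffer="vuuunu" (len 6), cursors c1@4 c2@4 c4@4 c3@6, authorship .124.3
After op 7 (insert('d')): buffer="vuuudddnud" (len 10), cursors c1@7 c2@7 c4@7 c3@10, authorship .124124.33

Answer: 7 7 10 7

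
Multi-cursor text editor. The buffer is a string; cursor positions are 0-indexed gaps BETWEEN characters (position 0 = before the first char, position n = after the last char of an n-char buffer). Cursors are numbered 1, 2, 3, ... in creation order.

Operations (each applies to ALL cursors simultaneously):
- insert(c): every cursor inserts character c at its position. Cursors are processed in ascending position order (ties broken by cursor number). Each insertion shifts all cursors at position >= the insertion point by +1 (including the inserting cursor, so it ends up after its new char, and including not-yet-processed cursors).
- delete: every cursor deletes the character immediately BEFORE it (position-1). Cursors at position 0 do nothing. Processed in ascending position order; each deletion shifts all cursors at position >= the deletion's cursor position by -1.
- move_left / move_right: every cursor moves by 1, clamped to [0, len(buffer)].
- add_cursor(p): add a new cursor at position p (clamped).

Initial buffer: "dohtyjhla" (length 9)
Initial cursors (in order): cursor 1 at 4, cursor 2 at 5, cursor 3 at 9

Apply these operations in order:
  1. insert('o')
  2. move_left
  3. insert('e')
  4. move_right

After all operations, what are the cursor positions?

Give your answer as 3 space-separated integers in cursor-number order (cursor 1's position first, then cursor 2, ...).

Answer: 6 9 15

Derivation:
After op 1 (insert('o')): buffer="dohtoyojhlao" (len 12), cursors c1@5 c2@7 c3@12, authorship ....1.2....3
After op 2 (move_left): buffer="dohtoyojhlao" (len 12), cursors c1@4 c2@6 c3@11, authorship ....1.2....3
After op 3 (insert('e')): buffer="dohteoyeojhlaeo" (len 15), cursors c1@5 c2@8 c3@14, authorship ....11.22....33
After op 4 (move_right): buffer="dohteoyeojhlaeo" (len 15), cursors c1@6 c2@9 c3@15, authorship ....11.22....33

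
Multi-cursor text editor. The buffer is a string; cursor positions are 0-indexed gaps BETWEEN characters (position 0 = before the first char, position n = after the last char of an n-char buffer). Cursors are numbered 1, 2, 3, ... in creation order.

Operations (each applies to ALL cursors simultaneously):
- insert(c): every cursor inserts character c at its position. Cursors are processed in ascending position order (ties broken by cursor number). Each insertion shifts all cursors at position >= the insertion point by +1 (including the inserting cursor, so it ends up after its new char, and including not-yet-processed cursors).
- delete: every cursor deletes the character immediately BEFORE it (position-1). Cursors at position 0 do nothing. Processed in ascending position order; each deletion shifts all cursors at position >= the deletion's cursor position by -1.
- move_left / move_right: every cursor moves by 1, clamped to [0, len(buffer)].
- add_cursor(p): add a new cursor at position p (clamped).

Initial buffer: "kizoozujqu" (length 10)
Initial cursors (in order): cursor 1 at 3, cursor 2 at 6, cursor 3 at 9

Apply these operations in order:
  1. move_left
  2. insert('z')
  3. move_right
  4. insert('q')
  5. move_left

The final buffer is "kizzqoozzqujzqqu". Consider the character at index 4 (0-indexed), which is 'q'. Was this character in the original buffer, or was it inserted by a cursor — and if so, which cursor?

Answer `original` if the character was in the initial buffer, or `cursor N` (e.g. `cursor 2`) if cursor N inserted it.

After op 1 (move_left): buffer="kizoozujqu" (len 10), cursors c1@2 c2@5 c3@8, authorship ..........
After op 2 (insert('z')): buffer="kizzoozzujzqu" (len 13), cursors c1@3 c2@7 c3@11, authorship ..1...2...3..
After op 3 (move_right): buffer="kizzoozzujzqu" (len 13), cursors c1@4 c2@8 c3@12, authorship ..1...2...3..
After op 4 (insert('q')): buffer="kizzqoozzqujzqqu" (len 16), cursors c1@5 c2@10 c3@15, authorship ..1.1..2.2..3.3.
After op 5 (move_left): buffer="kizzqoozzqujzqqu" (len 16), cursors c1@4 c2@9 c3@14, authorship ..1.1..2.2..3.3.
Authorship (.=original, N=cursor N): . . 1 . 1 . . 2 . 2 . . 3 . 3 .
Index 4: author = 1

Answer: cursor 1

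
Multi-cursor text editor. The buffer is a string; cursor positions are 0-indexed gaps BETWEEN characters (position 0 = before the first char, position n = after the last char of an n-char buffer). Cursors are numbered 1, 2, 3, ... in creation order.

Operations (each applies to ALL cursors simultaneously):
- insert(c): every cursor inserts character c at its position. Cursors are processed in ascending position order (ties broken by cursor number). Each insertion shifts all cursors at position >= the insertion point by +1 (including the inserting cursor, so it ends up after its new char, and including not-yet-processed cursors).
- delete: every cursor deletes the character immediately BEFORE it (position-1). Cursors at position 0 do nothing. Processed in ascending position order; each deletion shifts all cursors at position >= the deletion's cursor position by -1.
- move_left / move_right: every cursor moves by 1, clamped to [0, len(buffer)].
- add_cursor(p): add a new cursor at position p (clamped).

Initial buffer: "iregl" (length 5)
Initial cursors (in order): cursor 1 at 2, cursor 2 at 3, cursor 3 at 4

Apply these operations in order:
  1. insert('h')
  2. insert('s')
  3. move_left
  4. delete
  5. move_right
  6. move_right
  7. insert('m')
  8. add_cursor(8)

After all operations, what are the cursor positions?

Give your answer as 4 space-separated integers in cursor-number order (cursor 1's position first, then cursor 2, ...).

After op 1 (insert('h')): buffer="irhehghl" (len 8), cursors c1@3 c2@5 c3@7, authorship ..1.2.3.
After op 2 (insert('s')): buffer="irhsehsghsl" (len 11), cursors c1@4 c2@7 c3@10, authorship ..11.22.33.
After op 3 (move_left): buffer="irhsehsghsl" (len 11), cursors c1@3 c2@6 c3@9, authorship ..11.22.33.
After op 4 (delete): buffer="irsesgsl" (len 8), cursors c1@2 c2@4 c3@6, authorship ..1.2.3.
After op 5 (move_right): buffer="irsesgsl" (len 8), cursors c1@3 c2@5 c3@7, authorship ..1.2.3.
After op 6 (move_right): buffer="irsesgsl" (len 8), cursors c1@4 c2@6 c3@8, authorship ..1.2.3.
After op 7 (insert('m')): buffer="irsemsgmslm" (len 11), cursors c1@5 c2@8 c3@11, authorship ..1.12.23.3
After op 8 (add_cursor(8)): buffer="irsemsgmslm" (len 11), cursors c1@5 c2@8 c4@8 c3@11, authorship ..1.12.23.3

Answer: 5 8 11 8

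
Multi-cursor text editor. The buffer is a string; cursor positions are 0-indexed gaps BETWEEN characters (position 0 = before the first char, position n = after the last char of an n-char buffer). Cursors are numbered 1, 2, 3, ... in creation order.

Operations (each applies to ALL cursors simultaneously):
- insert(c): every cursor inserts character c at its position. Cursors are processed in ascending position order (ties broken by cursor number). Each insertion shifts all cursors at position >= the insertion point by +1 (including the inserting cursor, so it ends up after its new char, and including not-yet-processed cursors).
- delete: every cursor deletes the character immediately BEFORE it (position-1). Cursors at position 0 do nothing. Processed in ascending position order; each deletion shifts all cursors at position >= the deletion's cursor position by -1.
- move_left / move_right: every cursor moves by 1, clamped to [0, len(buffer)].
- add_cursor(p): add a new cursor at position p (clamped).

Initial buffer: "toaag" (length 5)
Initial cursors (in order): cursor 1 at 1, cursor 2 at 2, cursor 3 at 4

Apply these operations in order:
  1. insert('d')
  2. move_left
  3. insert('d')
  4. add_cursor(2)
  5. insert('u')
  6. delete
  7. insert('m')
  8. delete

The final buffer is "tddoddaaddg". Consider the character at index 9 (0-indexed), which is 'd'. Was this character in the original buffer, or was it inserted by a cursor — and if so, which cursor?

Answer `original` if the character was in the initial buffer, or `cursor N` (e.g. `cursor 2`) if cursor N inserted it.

After op 1 (insert('d')): buffer="tdodaadg" (len 8), cursors c1@2 c2@4 c3@7, authorship .1.2..3.
After op 2 (move_left): buffer="tdodaadg" (len 8), cursors c1@1 c2@3 c3@6, authorship .1.2..3.
After op 3 (insert('d')): buffer="tddoddaaddg" (len 11), cursors c1@2 c2@5 c3@9, authorship .11.22..33.
After op 4 (add_cursor(2)): buffer="tddoddaaddg" (len 11), cursors c1@2 c4@2 c2@5 c3@9, authorship .11.22..33.
After op 5 (insert('u')): buffer="tduudodudaadudg" (len 15), cursors c1@4 c4@4 c2@8 c3@13, authorship .1141.222..333.
After op 6 (delete): buffer="tddoddaaddg" (len 11), cursors c1@2 c4@2 c2@5 c3@9, authorship .11.22..33.
After op 7 (insert('m')): buffer="tdmmdodmdaadmdg" (len 15), cursors c1@4 c4@4 c2@8 c3@13, authorship .1141.222..333.
After op 8 (delete): buffer="tddoddaaddg" (len 11), cursors c1@2 c4@2 c2@5 c3@9, authorship .11.22..33.
Authorship (.=original, N=cursor N): . 1 1 . 2 2 . . 3 3 .
Index 9: author = 3

Answer: cursor 3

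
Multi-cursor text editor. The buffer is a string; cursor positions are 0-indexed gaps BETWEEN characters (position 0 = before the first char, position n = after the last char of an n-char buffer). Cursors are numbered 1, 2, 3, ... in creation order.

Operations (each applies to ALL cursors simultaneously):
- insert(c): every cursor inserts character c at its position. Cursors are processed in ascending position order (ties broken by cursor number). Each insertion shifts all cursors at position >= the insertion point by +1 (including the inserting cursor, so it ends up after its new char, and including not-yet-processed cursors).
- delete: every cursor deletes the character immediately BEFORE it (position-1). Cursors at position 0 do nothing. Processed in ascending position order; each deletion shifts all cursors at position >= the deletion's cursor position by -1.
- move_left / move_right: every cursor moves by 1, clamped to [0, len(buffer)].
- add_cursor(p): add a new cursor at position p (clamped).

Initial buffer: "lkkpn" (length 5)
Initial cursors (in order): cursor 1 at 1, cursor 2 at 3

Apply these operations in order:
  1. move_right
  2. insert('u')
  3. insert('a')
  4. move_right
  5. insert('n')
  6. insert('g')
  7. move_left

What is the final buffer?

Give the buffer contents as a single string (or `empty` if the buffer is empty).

After op 1 (move_right): buffer="lkkpn" (len 5), cursors c1@2 c2@4, authorship .....
After op 2 (insert('u')): buffer="lkukpun" (len 7), cursors c1@3 c2@6, authorship ..1..2.
After op 3 (insert('a')): buffer="lkuakpuan" (len 9), cursors c1@4 c2@8, authorship ..11..22.
After op 4 (move_right): buffer="lkuakpuan" (len 9), cursors c1@5 c2@9, authorship ..11..22.
After op 5 (insert('n')): buffer="lkuaknpuann" (len 11), cursors c1@6 c2@11, authorship ..11.1.22.2
After op 6 (insert('g')): buffer="lkuakngpuanng" (len 13), cursors c1@7 c2@13, authorship ..11.11.22.22
After op 7 (move_left): buffer="lkuakngpuanng" (len 13), cursors c1@6 c2@12, authorship ..11.11.22.22

Answer: lkuakngpuanng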